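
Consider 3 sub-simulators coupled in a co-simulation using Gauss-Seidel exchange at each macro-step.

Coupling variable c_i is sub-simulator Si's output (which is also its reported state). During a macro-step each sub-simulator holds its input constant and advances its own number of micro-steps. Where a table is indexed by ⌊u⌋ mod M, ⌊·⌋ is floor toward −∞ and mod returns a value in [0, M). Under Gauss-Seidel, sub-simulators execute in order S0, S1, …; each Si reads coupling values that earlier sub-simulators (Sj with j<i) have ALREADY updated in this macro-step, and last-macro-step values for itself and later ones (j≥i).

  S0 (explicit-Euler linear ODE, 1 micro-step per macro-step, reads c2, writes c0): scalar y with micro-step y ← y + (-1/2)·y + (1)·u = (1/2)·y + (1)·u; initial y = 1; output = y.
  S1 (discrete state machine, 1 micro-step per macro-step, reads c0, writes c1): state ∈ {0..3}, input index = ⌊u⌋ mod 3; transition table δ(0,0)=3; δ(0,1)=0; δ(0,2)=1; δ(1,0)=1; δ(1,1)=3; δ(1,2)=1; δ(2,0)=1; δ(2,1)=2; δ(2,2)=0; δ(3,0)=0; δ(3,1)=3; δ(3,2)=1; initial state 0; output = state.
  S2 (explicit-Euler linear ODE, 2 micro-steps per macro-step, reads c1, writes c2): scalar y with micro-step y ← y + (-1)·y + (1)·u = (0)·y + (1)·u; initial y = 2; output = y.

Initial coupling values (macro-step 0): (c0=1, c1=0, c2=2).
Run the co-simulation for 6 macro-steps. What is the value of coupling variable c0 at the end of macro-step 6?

macro 1: S0 reads c2=2 → after 1×micro: 5/2; S1 reads c0=5/2 → after 1×micro: 1; S2 reads c1=1 → after 2×micro: 1 ⇒ (c0=5/2, c1=1, c2=1)
macro 2: S0 reads c2=1 → after 1×micro: 9/4; S1 reads c0=9/4 → after 1×micro: 1; S2 reads c1=1 → after 2×micro: 1 ⇒ (c0=9/4, c1=1, c2=1)
macro 3: S0 reads c2=1 → after 1×micro: 17/8; S1 reads c0=17/8 → after 1×micro: 1; S2 reads c1=1 → after 2×micro: 1 ⇒ (c0=17/8, c1=1, c2=1)
macro 4: S0 reads c2=1 → after 1×micro: 33/16; S1 reads c0=33/16 → after 1×micro: 1; S2 reads c1=1 → after 2×micro: 1 ⇒ (c0=33/16, c1=1, c2=1)
macro 5: S0 reads c2=1 → after 1×micro: 65/32; S1 reads c0=65/32 → after 1×micro: 1; S2 reads c1=1 → after 2×micro: 1 ⇒ (c0=65/32, c1=1, c2=1)
macro 6: S0 reads c2=1 → after 1×micro: 129/64; S1 reads c0=129/64 → after 1×micro: 1; S2 reads c1=1 → after 2×micro: 1 ⇒ (c0=129/64, c1=1, c2=1)

c0 at macro-step 6 = 129/64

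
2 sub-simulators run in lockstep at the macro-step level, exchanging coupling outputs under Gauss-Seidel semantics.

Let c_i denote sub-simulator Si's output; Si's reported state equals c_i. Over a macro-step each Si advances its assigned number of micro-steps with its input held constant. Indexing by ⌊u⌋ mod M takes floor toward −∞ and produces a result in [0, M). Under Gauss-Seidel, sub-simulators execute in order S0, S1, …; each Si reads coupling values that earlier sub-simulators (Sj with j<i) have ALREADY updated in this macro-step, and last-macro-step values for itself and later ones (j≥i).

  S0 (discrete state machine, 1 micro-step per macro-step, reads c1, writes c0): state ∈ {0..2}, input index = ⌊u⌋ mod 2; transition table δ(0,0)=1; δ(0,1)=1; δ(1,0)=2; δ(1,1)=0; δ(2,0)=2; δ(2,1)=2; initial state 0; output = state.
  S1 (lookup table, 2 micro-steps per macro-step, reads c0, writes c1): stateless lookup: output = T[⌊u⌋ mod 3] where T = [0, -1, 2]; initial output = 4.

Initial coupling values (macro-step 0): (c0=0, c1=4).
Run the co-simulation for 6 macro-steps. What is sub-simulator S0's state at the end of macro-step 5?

S0 state at macro-step 5 = 1

macro 1: S0 reads c1=4 → after 1×micro: 1; S1 reads c0=1 → after 2×micro: -1 ⇒ (c0=1, c1=-1)
macro 2: S0 reads c1=-1 → after 1×micro: 0; S1 reads c0=0 → after 2×micro: 0 ⇒ (c0=0, c1=0)
macro 3: S0 reads c1=0 → after 1×micro: 1; S1 reads c0=1 → after 2×micro: -1 ⇒ (c0=1, c1=-1)
macro 4: S0 reads c1=-1 → after 1×micro: 0; S1 reads c0=0 → after 2×micro: 0 ⇒ (c0=0, c1=0)
macro 5: S0 reads c1=0 → after 1×micro: 1; S1 reads c0=1 → after 2×micro: -1 ⇒ (c0=1, c1=-1)
macro 6: S0 reads c1=-1 → after 1×micro: 0; S1 reads c0=0 → after 2×micro: 0 ⇒ (c0=0, c1=0)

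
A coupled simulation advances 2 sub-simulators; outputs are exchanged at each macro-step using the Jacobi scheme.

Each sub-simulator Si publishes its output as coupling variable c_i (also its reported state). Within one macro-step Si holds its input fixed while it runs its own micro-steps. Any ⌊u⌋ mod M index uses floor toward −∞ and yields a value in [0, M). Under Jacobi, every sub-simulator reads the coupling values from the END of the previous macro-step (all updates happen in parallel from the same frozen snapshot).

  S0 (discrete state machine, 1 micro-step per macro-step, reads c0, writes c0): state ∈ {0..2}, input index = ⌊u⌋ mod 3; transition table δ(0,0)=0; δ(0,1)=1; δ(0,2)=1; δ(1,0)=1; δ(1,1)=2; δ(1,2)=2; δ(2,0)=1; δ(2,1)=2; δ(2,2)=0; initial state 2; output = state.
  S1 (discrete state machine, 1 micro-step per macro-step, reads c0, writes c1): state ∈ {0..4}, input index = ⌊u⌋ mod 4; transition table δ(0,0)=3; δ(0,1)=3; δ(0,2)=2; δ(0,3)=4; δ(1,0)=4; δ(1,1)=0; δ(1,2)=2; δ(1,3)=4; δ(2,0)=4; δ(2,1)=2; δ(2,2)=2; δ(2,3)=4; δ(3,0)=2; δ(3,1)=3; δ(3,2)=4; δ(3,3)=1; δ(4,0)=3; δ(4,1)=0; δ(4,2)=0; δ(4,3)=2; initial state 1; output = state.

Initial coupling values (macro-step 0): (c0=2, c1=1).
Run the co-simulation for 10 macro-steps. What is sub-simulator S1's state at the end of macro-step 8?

macro 1: S0 reads c0=2 → after 1×micro: 0; S1 reads c0=2 → after 1×micro: 2 ⇒ (c0=0, c1=2)
macro 2: S0 reads c0=0 → after 1×micro: 0; S1 reads c0=0 → after 1×micro: 4 ⇒ (c0=0, c1=4)
macro 3: S0 reads c0=0 → after 1×micro: 0; S1 reads c0=0 → after 1×micro: 3 ⇒ (c0=0, c1=3)
macro 4: S0 reads c0=0 → after 1×micro: 0; S1 reads c0=0 → after 1×micro: 2 ⇒ (c0=0, c1=2)
macro 5: S0 reads c0=0 → after 1×micro: 0; S1 reads c0=0 → after 1×micro: 4 ⇒ (c0=0, c1=4)
macro 6: S0 reads c0=0 → after 1×micro: 0; S1 reads c0=0 → after 1×micro: 3 ⇒ (c0=0, c1=3)
macro 7: S0 reads c0=0 → after 1×micro: 0; S1 reads c0=0 → after 1×micro: 2 ⇒ (c0=0, c1=2)
macro 8: S0 reads c0=0 → after 1×micro: 0; S1 reads c0=0 → after 1×micro: 4 ⇒ (c0=0, c1=4)
macro 9: S0 reads c0=0 → after 1×micro: 0; S1 reads c0=0 → after 1×micro: 3 ⇒ (c0=0, c1=3)
macro 10: S0 reads c0=0 → after 1×micro: 0; S1 reads c0=0 → after 1×micro: 2 ⇒ (c0=0, c1=2)

S1 state at macro-step 8 = 4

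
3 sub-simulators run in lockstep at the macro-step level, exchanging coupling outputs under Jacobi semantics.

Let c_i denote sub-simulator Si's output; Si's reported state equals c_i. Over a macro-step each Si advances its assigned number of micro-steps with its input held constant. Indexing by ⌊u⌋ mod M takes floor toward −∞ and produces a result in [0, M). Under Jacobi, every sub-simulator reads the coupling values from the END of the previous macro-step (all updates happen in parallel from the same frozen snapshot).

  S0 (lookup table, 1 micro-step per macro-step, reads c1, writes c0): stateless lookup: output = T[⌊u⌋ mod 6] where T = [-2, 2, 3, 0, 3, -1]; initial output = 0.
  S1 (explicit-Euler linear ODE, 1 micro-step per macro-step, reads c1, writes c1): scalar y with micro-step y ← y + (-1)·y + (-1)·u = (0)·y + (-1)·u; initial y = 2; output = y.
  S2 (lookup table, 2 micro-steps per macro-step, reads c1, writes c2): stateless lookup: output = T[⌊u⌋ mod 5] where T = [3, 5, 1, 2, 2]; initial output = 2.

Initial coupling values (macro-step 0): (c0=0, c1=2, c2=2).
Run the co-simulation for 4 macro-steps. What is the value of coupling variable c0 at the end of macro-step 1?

c0 at macro-step 1 = 3

macro 1: S0 reads c1=2 → after 1×micro: 3; S1 reads c1=2 → after 1×micro: -2; S2 reads c1=2 → after 2×micro: 1 ⇒ (c0=3, c1=-2, c2=1)
macro 2: S0 reads c1=-2 → after 1×micro: 3; S1 reads c1=-2 → after 1×micro: 2; S2 reads c1=-2 → after 2×micro: 2 ⇒ (c0=3, c1=2, c2=2)
macro 3: S0 reads c1=2 → after 1×micro: 3; S1 reads c1=2 → after 1×micro: -2; S2 reads c1=2 → after 2×micro: 1 ⇒ (c0=3, c1=-2, c2=1)
macro 4: S0 reads c1=-2 → after 1×micro: 3; S1 reads c1=-2 → after 1×micro: 2; S2 reads c1=-2 → after 2×micro: 2 ⇒ (c0=3, c1=2, c2=2)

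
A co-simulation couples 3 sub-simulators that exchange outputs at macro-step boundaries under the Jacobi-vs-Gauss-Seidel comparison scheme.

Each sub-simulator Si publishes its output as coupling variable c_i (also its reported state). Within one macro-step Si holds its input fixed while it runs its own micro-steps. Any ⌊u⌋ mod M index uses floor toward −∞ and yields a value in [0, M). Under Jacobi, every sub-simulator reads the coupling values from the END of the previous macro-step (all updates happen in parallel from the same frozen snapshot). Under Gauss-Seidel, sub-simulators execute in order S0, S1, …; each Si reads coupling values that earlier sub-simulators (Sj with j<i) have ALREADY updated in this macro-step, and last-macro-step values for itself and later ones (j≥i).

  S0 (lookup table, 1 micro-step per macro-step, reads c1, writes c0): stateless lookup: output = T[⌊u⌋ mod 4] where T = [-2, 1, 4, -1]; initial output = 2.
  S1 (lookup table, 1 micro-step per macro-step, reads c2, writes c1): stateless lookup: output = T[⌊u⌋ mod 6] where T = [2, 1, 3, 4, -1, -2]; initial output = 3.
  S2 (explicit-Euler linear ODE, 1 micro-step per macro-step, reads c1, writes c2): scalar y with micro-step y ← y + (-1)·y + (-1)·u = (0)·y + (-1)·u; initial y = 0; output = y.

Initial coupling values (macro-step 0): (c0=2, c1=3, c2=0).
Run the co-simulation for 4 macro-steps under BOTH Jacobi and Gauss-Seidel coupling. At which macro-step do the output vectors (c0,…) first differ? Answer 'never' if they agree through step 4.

[Jacobi] macro 1: S0 reads c1=3 → after 1×micro: -1; S1 reads c2=0 → after 1×micro: 2; S2 reads c1=3 → after 1×micro: -3 ⇒ (c0=-1, c1=2, c2=-3)
[Jacobi] macro 2: S0 reads c1=2 → after 1×micro: 4; S1 reads c2=-3 → after 1×micro: 4; S2 reads c1=2 → after 1×micro: -2 ⇒ (c0=4, c1=4, c2=-2)
[Jacobi] macro 3: S0 reads c1=4 → after 1×micro: -2; S1 reads c2=-2 → after 1×micro: -1; S2 reads c1=4 → after 1×micro: -4 ⇒ (c0=-2, c1=-1, c2=-4)
[Jacobi] macro 4: S0 reads c1=-1 → after 1×micro: -1; S1 reads c2=-4 → after 1×micro: 3; S2 reads c1=-1 → after 1×micro: 1 ⇒ (c0=-1, c1=3, c2=1)
[Gauss-Seidel] macro 1: S0 reads c1=3 → after 1×micro: -1; S1 reads c2=0 → after 1×micro: 2; S2 reads c1=2 → after 1×micro: -2 ⇒ (c0=-1, c1=2, c2=-2)
[Gauss-Seidel] macro 2: S0 reads c1=2 → after 1×micro: 4; S1 reads c2=-2 → after 1×micro: -1; S2 reads c1=-1 → after 1×micro: 1 ⇒ (c0=4, c1=-1, c2=1)
[Gauss-Seidel] macro 3: S0 reads c1=-1 → after 1×micro: -1; S1 reads c2=1 → after 1×micro: 1; S2 reads c1=1 → after 1×micro: -1 ⇒ (c0=-1, c1=1, c2=-1)
[Gauss-Seidel] macro 4: S0 reads c1=1 → after 1×micro: 1; S1 reads c2=-1 → after 1×micro: -2; S2 reads c1=-2 → after 1×micro: 2 ⇒ (c0=1, c1=-2, c2=2)

first divergence at macro-step: 1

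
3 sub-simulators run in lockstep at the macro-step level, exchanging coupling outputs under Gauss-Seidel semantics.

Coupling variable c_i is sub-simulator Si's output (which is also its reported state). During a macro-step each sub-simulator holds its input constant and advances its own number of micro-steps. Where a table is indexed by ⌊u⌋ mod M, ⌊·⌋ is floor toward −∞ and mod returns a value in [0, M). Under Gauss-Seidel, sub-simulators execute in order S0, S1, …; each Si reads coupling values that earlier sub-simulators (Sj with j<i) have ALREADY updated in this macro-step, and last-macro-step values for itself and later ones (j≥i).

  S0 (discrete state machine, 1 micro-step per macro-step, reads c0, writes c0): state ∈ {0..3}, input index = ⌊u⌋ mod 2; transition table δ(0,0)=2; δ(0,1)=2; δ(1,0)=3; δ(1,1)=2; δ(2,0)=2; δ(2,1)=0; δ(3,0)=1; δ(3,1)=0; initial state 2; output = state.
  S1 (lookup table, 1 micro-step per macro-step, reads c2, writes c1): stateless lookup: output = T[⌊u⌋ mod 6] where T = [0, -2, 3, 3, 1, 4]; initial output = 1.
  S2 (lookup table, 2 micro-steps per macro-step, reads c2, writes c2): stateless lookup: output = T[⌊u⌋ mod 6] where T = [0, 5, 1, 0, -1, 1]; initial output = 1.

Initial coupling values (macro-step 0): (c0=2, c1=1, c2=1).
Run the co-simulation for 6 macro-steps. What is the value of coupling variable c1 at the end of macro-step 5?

macro 1: S0 reads c0=2 → after 1×micro: 2; S1 reads c2=1 → after 1×micro: -2; S2 reads c2=1 → after 2×micro: 5 ⇒ (c0=2, c1=-2, c2=5)
macro 2: S0 reads c0=2 → after 1×micro: 2; S1 reads c2=5 → after 1×micro: 4; S2 reads c2=5 → after 2×micro: 1 ⇒ (c0=2, c1=4, c2=1)
macro 3: S0 reads c0=2 → after 1×micro: 2; S1 reads c2=1 → after 1×micro: -2; S2 reads c2=1 → after 2×micro: 5 ⇒ (c0=2, c1=-2, c2=5)
macro 4: S0 reads c0=2 → after 1×micro: 2; S1 reads c2=5 → after 1×micro: 4; S2 reads c2=5 → after 2×micro: 1 ⇒ (c0=2, c1=4, c2=1)
macro 5: S0 reads c0=2 → after 1×micro: 2; S1 reads c2=1 → after 1×micro: -2; S2 reads c2=1 → after 2×micro: 5 ⇒ (c0=2, c1=-2, c2=5)
macro 6: S0 reads c0=2 → after 1×micro: 2; S1 reads c2=5 → after 1×micro: 4; S2 reads c2=5 → after 2×micro: 1 ⇒ (c0=2, c1=4, c2=1)

c1 at macro-step 5 = -2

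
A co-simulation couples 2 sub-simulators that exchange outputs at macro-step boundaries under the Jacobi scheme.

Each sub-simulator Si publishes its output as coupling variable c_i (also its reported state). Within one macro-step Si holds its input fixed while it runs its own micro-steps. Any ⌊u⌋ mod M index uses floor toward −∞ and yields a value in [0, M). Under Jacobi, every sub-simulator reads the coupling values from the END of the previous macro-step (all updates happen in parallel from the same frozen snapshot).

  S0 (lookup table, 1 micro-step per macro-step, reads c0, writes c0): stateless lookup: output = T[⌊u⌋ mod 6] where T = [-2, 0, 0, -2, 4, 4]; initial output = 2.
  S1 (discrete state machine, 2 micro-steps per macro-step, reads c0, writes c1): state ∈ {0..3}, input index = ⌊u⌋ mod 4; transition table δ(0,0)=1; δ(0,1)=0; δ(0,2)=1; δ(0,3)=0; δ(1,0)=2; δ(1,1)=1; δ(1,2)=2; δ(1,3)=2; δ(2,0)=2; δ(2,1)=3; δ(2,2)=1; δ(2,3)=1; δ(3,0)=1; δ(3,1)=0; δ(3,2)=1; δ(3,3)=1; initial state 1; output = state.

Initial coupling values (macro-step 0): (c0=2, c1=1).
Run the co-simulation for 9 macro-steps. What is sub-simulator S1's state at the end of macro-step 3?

S1 state at macro-step 3 = 2

macro 1: S0 reads c0=2 → after 1×micro: 0; S1 reads c0=2 → after 2×micro: 1 ⇒ (c0=0, c1=1)
macro 2: S0 reads c0=0 → after 1×micro: -2; S1 reads c0=0 → after 2×micro: 2 ⇒ (c0=-2, c1=2)
macro 3: S0 reads c0=-2 → after 1×micro: 4; S1 reads c0=-2 → after 2×micro: 2 ⇒ (c0=4, c1=2)
macro 4: S0 reads c0=4 → after 1×micro: 4; S1 reads c0=4 → after 2×micro: 2 ⇒ (c0=4, c1=2)
macro 5: S0 reads c0=4 → after 1×micro: 4; S1 reads c0=4 → after 2×micro: 2 ⇒ (c0=4, c1=2)
macro 6: S0 reads c0=4 → after 1×micro: 4; S1 reads c0=4 → after 2×micro: 2 ⇒ (c0=4, c1=2)
macro 7: S0 reads c0=4 → after 1×micro: 4; S1 reads c0=4 → after 2×micro: 2 ⇒ (c0=4, c1=2)
macro 8: S0 reads c0=4 → after 1×micro: 4; S1 reads c0=4 → after 2×micro: 2 ⇒ (c0=4, c1=2)
macro 9: S0 reads c0=4 → after 1×micro: 4; S1 reads c0=4 → after 2×micro: 2 ⇒ (c0=4, c1=2)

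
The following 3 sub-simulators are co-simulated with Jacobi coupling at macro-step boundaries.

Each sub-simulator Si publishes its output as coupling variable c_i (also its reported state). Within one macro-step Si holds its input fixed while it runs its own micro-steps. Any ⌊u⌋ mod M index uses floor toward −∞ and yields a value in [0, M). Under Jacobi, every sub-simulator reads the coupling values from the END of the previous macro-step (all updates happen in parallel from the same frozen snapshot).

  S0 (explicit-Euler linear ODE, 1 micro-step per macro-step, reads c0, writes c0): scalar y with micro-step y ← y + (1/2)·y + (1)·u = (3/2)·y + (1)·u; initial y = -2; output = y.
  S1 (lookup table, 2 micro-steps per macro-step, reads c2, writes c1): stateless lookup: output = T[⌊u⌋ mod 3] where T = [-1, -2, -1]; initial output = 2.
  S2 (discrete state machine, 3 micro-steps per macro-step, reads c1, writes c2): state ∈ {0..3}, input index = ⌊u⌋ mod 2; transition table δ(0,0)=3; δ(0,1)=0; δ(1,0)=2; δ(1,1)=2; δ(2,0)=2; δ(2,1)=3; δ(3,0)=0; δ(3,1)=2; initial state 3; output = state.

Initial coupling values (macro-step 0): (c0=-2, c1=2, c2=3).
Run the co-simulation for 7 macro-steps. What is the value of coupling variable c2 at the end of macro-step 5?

c2 at macro-step 5 = 0

macro 1: S0 reads c0=-2 → after 1×micro: -5; S1 reads c2=3 → after 2×micro: -1; S2 reads c1=2 → after 3×micro: 0 ⇒ (c0=-5, c1=-1, c2=0)
macro 2: S0 reads c0=-5 → after 1×micro: -25/2; S1 reads c2=0 → after 2×micro: -1; S2 reads c1=-1 → after 3×micro: 0 ⇒ (c0=-25/2, c1=-1, c2=0)
macro 3: S0 reads c0=-25/2 → after 1×micro: -125/4; S1 reads c2=0 → after 2×micro: -1; S2 reads c1=-1 → after 3×micro: 0 ⇒ (c0=-125/4, c1=-1, c2=0)
macro 4: S0 reads c0=-125/4 → after 1×micro: -625/8; S1 reads c2=0 → after 2×micro: -1; S2 reads c1=-1 → after 3×micro: 0 ⇒ (c0=-625/8, c1=-1, c2=0)
macro 5: S0 reads c0=-625/8 → after 1×micro: -3125/16; S1 reads c2=0 → after 2×micro: -1; S2 reads c1=-1 → after 3×micro: 0 ⇒ (c0=-3125/16, c1=-1, c2=0)
macro 6: S0 reads c0=-3125/16 → after 1×micro: -15625/32; S1 reads c2=0 → after 2×micro: -1; S2 reads c1=-1 → after 3×micro: 0 ⇒ (c0=-15625/32, c1=-1, c2=0)
macro 7: S0 reads c0=-15625/32 → after 1×micro: -78125/64; S1 reads c2=0 → after 2×micro: -1; S2 reads c1=-1 → after 3×micro: 0 ⇒ (c0=-78125/64, c1=-1, c2=0)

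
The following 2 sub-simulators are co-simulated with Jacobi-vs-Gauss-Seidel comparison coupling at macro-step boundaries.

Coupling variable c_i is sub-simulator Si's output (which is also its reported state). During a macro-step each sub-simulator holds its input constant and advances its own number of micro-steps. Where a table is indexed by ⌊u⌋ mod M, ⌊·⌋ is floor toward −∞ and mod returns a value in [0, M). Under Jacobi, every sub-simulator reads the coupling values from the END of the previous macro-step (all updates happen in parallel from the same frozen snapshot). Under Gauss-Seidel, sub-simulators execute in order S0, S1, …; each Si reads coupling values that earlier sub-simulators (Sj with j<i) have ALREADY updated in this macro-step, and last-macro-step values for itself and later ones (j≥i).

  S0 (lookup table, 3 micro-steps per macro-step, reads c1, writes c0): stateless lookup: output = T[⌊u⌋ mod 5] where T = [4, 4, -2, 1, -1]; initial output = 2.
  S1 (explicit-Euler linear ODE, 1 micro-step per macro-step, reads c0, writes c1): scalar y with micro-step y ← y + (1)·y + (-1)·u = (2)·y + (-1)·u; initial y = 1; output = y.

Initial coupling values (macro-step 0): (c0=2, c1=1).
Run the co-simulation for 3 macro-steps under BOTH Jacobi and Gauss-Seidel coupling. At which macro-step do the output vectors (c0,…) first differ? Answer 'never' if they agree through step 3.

[Jacobi] macro 1: S0 reads c1=1 → after 3×micro: 4; S1 reads c0=2 → after 1×micro: 0 ⇒ (c0=4, c1=0)
[Jacobi] macro 2: S0 reads c1=0 → after 3×micro: 4; S1 reads c0=4 → after 1×micro: -4 ⇒ (c0=4, c1=-4)
[Jacobi] macro 3: S0 reads c1=-4 → after 3×micro: 4; S1 reads c0=4 → after 1×micro: -12 ⇒ (c0=4, c1=-12)
[Gauss-Seidel] macro 1: S0 reads c1=1 → after 3×micro: 4; S1 reads c0=4 → after 1×micro: -2 ⇒ (c0=4, c1=-2)
[Gauss-Seidel] macro 2: S0 reads c1=-2 → after 3×micro: 1; S1 reads c0=1 → after 1×micro: -5 ⇒ (c0=1, c1=-5)
[Gauss-Seidel] macro 3: S0 reads c1=-5 → after 3×micro: 4; S1 reads c0=4 → after 1×micro: -14 ⇒ (c0=4, c1=-14)

first divergence at macro-step: 1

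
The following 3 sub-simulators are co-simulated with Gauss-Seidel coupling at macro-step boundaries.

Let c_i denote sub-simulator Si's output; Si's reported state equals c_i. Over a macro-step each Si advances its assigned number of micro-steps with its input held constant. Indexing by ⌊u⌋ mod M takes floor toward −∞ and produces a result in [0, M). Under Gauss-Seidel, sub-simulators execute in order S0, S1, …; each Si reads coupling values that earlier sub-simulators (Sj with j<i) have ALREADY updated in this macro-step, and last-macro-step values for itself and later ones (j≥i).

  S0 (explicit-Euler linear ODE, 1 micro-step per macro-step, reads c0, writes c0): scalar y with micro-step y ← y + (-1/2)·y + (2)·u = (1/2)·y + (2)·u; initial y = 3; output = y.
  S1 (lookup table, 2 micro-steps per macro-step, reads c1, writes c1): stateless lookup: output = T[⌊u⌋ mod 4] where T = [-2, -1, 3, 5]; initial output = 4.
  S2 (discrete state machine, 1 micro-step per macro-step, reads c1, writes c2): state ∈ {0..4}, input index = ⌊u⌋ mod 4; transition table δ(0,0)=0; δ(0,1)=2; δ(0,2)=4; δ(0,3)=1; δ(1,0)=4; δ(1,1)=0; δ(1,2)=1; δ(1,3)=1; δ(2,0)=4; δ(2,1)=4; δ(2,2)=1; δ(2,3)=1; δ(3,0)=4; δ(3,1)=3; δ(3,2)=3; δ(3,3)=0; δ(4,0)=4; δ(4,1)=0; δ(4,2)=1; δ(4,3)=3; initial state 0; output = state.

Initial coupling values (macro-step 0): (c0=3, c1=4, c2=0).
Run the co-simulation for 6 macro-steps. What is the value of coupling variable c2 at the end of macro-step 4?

macro 1: S0 reads c0=3 → after 1×micro: 15/2; S1 reads c1=4 → after 2×micro: -2; S2 reads c1=-2 → after 1×micro: 4 ⇒ (c0=15/2, c1=-2, c2=4)
macro 2: S0 reads c0=15/2 → after 1×micro: 75/4; S1 reads c1=-2 → after 2×micro: 3; S2 reads c1=3 → after 1×micro: 3 ⇒ (c0=75/4, c1=3, c2=3)
macro 3: S0 reads c0=75/4 → after 1×micro: 375/8; S1 reads c1=3 → after 2×micro: 5; S2 reads c1=5 → after 1×micro: 3 ⇒ (c0=375/8, c1=5, c2=3)
macro 4: S0 reads c0=375/8 → after 1×micro: 1875/16; S1 reads c1=5 → after 2×micro: -1; S2 reads c1=-1 → after 1×micro: 0 ⇒ (c0=1875/16, c1=-1, c2=0)
macro 5: S0 reads c0=1875/16 → after 1×micro: 9375/32; S1 reads c1=-1 → after 2×micro: 5; S2 reads c1=5 → after 1×micro: 2 ⇒ (c0=9375/32, c1=5, c2=2)
macro 6: S0 reads c0=9375/32 → after 1×micro: 46875/64; S1 reads c1=5 → after 2×micro: -1; S2 reads c1=-1 → after 1×micro: 1 ⇒ (c0=46875/64, c1=-1, c2=1)

c2 at macro-step 4 = 0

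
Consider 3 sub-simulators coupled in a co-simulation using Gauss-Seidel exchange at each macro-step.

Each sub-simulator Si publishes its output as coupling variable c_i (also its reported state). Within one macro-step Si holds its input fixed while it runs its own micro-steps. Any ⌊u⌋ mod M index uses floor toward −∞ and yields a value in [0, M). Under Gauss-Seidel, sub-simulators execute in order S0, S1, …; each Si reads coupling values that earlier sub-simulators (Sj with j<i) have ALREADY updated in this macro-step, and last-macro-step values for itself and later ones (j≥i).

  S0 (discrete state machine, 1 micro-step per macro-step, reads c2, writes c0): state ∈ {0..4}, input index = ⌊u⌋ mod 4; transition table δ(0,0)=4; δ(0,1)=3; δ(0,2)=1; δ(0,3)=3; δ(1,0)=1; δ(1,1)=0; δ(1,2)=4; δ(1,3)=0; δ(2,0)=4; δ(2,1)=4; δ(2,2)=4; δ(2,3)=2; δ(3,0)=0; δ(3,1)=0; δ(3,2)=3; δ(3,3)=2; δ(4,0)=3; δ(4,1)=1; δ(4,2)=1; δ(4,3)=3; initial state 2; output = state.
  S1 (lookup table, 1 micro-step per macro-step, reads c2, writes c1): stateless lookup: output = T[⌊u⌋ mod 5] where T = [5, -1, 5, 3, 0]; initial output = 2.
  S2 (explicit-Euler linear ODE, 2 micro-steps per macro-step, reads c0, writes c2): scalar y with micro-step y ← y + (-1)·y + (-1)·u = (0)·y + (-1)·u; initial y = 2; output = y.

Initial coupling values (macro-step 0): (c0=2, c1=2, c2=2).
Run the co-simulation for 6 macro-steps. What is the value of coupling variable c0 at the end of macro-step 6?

c0 at macro-step 6 = 0

macro 1: S0 reads c2=2 → after 1×micro: 4; S1 reads c2=2 → after 1×micro: 5; S2 reads c0=4 → after 2×micro: -4 ⇒ (c0=4, c1=5, c2=-4)
macro 2: S0 reads c2=-4 → after 1×micro: 3; S1 reads c2=-4 → after 1×micro: -1; S2 reads c0=3 → after 2×micro: -3 ⇒ (c0=3, c1=-1, c2=-3)
macro 3: S0 reads c2=-3 → after 1×micro: 0; S1 reads c2=-3 → after 1×micro: 5; S2 reads c0=0 → after 2×micro: 0 ⇒ (c0=0, c1=5, c2=0)
macro 4: S0 reads c2=0 → after 1×micro: 4; S1 reads c2=0 → after 1×micro: 5; S2 reads c0=4 → after 2×micro: -4 ⇒ (c0=4, c1=5, c2=-4)
macro 5: S0 reads c2=-4 → after 1×micro: 3; S1 reads c2=-4 → after 1×micro: -1; S2 reads c0=3 → after 2×micro: -3 ⇒ (c0=3, c1=-1, c2=-3)
macro 6: S0 reads c2=-3 → after 1×micro: 0; S1 reads c2=-3 → after 1×micro: 5; S2 reads c0=0 → after 2×micro: 0 ⇒ (c0=0, c1=5, c2=0)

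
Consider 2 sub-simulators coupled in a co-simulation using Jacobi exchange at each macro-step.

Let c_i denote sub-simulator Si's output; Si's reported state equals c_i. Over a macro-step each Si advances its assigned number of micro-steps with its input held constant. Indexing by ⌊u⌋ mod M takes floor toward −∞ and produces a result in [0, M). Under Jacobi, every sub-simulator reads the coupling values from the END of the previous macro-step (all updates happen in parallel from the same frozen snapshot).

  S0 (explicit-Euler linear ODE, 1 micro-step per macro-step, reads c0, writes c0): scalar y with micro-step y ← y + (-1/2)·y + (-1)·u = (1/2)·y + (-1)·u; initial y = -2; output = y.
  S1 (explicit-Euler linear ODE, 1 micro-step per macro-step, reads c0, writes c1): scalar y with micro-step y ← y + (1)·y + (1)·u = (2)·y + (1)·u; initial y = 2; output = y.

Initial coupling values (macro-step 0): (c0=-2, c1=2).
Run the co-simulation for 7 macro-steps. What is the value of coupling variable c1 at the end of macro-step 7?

c1 at macro-step 7 = 4915/32

macro 1: S0 reads c0=-2 → after 1×micro: 1; S1 reads c0=-2 → after 1×micro: 2 ⇒ (c0=1, c1=2)
macro 2: S0 reads c0=1 → after 1×micro: -1/2; S1 reads c0=1 → after 1×micro: 5 ⇒ (c0=-1/2, c1=5)
macro 3: S0 reads c0=-1/2 → after 1×micro: 1/4; S1 reads c0=-1/2 → after 1×micro: 19/2 ⇒ (c0=1/4, c1=19/2)
macro 4: S0 reads c0=1/4 → after 1×micro: -1/8; S1 reads c0=1/4 → after 1×micro: 77/4 ⇒ (c0=-1/8, c1=77/4)
macro 5: S0 reads c0=-1/8 → after 1×micro: 1/16; S1 reads c0=-1/8 → after 1×micro: 307/8 ⇒ (c0=1/16, c1=307/8)
macro 6: S0 reads c0=1/16 → after 1×micro: -1/32; S1 reads c0=1/16 → after 1×micro: 1229/16 ⇒ (c0=-1/32, c1=1229/16)
macro 7: S0 reads c0=-1/32 → after 1×micro: 1/64; S1 reads c0=-1/32 → after 1×micro: 4915/32 ⇒ (c0=1/64, c1=4915/32)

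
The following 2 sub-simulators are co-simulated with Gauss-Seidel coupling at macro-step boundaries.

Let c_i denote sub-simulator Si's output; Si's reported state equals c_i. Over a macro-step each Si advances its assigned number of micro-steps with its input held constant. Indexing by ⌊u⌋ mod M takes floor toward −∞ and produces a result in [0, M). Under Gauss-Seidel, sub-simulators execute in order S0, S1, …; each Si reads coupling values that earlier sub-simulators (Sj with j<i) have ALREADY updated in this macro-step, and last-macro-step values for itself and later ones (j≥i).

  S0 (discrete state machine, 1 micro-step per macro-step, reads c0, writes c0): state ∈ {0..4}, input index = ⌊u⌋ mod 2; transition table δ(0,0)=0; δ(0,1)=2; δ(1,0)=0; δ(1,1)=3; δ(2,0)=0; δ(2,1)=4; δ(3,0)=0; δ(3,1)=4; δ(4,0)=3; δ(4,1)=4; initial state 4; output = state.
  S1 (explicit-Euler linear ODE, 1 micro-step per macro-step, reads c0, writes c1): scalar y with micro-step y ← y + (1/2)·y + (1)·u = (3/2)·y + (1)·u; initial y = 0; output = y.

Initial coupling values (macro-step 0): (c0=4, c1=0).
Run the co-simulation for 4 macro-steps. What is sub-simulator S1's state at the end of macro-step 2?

macro 1: S0 reads c0=4 → after 1×micro: 3; S1 reads c0=3 → after 1×micro: 3 ⇒ (c0=3, c1=3)
macro 2: S0 reads c0=3 → after 1×micro: 4; S1 reads c0=4 → after 1×micro: 17/2 ⇒ (c0=4, c1=17/2)
macro 3: S0 reads c0=4 → after 1×micro: 3; S1 reads c0=3 → after 1×micro: 63/4 ⇒ (c0=3, c1=63/4)
macro 4: S0 reads c0=3 → after 1×micro: 4; S1 reads c0=4 → after 1×micro: 221/8 ⇒ (c0=4, c1=221/8)

S1 state at macro-step 2 = 17/2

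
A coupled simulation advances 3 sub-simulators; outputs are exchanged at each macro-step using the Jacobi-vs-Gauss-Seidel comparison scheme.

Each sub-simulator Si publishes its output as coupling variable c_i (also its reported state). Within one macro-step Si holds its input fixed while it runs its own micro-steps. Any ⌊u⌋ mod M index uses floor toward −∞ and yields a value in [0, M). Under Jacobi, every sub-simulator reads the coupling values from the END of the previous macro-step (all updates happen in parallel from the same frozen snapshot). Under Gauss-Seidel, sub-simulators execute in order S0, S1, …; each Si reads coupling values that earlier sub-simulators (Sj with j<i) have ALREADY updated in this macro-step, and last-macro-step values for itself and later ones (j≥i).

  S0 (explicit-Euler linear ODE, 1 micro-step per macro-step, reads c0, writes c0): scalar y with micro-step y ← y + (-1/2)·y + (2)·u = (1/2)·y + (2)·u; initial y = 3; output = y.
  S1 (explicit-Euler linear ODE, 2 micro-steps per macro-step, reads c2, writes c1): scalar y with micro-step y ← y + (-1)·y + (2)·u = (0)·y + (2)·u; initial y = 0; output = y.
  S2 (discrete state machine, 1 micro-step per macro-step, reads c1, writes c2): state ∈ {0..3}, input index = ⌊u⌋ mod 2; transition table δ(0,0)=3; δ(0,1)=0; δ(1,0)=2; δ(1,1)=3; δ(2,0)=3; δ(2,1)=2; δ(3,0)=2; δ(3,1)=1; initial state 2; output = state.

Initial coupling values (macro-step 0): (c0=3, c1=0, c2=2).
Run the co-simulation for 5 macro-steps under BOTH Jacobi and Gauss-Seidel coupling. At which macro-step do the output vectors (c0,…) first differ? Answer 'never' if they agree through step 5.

[Jacobi] macro 1: S0 reads c0=3 → after 1×micro: 15/2; S1 reads c2=2 → after 2×micro: 4; S2 reads c1=0 → after 1×micro: 3 ⇒ (c0=15/2, c1=4, c2=3)
[Jacobi] macro 2: S0 reads c0=15/2 → after 1×micro: 75/4; S1 reads c2=3 → after 2×micro: 6; S2 reads c1=4 → after 1×micro: 2 ⇒ (c0=75/4, c1=6, c2=2)
[Jacobi] macro 3: S0 reads c0=75/4 → after 1×micro: 375/8; S1 reads c2=2 → after 2×micro: 4; S2 reads c1=6 → after 1×micro: 3 ⇒ (c0=375/8, c1=4, c2=3)
[Jacobi] macro 4: S0 reads c0=375/8 → after 1×micro: 1875/16; S1 reads c2=3 → after 2×micro: 6; S2 reads c1=4 → after 1×micro: 2 ⇒ (c0=1875/16, c1=6, c2=2)
[Jacobi] macro 5: S0 reads c0=1875/16 → after 1×micro: 9375/32; S1 reads c2=2 → after 2×micro: 4; S2 reads c1=6 → after 1×micro: 3 ⇒ (c0=9375/32, c1=4, c2=3)
[Gauss-Seidel] macro 1: S0 reads c0=3 → after 1×micro: 15/2; S1 reads c2=2 → after 2×micro: 4; S2 reads c1=4 → after 1×micro: 3 ⇒ (c0=15/2, c1=4, c2=3)
[Gauss-Seidel] macro 2: S0 reads c0=15/2 → after 1×micro: 75/4; S1 reads c2=3 → after 2×micro: 6; S2 reads c1=6 → after 1×micro: 2 ⇒ (c0=75/4, c1=6, c2=2)
[Gauss-Seidel] macro 3: S0 reads c0=75/4 → after 1×micro: 375/8; S1 reads c2=2 → after 2×micro: 4; S2 reads c1=4 → after 1×micro: 3 ⇒ (c0=375/8, c1=4, c2=3)
[Gauss-Seidel] macro 4: S0 reads c0=375/8 → after 1×micro: 1875/16; S1 reads c2=3 → after 2×micro: 6; S2 reads c1=6 → after 1×micro: 2 ⇒ (c0=1875/16, c1=6, c2=2)
[Gauss-Seidel] macro 5: S0 reads c0=1875/16 → after 1×micro: 9375/32; S1 reads c2=2 → after 2×micro: 4; S2 reads c1=4 → after 1×micro: 3 ⇒ (c0=9375/32, c1=4, c2=3)

first divergence at macro-step: never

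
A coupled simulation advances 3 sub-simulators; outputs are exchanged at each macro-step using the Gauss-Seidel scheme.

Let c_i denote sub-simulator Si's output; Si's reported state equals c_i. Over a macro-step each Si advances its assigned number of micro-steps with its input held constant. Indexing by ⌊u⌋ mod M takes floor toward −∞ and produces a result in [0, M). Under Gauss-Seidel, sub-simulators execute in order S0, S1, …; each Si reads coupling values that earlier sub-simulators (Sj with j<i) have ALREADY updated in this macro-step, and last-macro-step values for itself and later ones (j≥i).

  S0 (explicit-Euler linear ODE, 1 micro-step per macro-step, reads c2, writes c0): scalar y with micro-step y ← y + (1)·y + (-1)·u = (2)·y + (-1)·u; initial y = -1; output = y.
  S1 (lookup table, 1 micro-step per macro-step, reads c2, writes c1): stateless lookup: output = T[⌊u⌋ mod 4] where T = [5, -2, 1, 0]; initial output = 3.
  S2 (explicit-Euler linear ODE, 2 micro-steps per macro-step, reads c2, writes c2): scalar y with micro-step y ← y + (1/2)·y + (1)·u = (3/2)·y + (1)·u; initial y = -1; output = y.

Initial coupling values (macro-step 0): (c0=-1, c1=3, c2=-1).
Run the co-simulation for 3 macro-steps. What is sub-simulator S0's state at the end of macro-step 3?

S0 state at macro-step 3 = 449/16

macro 1: S0 reads c2=-1 → after 1×micro: -1; S1 reads c2=-1 → after 1×micro: 0; S2 reads c2=-1 → after 2×micro: -19/4 ⇒ (c0=-1, c1=0, c2=-19/4)
macro 2: S0 reads c2=-19/4 → after 1×micro: 11/4; S1 reads c2=-19/4 → after 1×micro: 0; S2 reads c2=-19/4 → after 2×micro: -361/16 ⇒ (c0=11/4, c1=0, c2=-361/16)
macro 3: S0 reads c2=-361/16 → after 1×micro: 449/16; S1 reads c2=-361/16 → after 1×micro: -2; S2 reads c2=-361/16 → after 2×micro: -6859/64 ⇒ (c0=449/16, c1=-2, c2=-6859/64)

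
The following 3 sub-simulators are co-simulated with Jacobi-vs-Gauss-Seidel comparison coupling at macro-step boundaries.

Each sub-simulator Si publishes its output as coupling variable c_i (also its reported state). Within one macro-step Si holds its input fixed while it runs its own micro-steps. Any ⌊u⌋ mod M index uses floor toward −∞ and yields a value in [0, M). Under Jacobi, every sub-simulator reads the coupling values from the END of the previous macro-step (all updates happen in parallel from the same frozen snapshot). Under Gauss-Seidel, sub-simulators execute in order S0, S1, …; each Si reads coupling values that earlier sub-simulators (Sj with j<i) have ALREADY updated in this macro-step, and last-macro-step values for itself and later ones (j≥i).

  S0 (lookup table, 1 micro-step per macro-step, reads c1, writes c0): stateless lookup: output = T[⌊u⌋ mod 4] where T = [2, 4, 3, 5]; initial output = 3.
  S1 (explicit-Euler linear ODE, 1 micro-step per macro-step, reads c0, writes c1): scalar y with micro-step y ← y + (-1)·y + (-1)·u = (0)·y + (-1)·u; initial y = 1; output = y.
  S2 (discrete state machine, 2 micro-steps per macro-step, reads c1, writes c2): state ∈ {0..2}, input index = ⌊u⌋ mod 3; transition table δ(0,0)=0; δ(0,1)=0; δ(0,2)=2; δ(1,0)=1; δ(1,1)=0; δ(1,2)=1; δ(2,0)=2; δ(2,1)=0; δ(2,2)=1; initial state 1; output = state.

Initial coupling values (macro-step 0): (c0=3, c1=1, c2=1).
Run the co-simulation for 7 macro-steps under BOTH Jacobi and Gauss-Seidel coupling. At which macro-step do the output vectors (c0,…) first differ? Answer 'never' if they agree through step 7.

first divergence at macro-step: 1

[Jacobi] macro 1: S0 reads c1=1 → after 1×micro: 4; S1 reads c0=3 → after 1×micro: -3; S2 reads c1=1 → after 2×micro: 0 ⇒ (c0=4, c1=-3, c2=0)
[Jacobi] macro 2: S0 reads c1=-3 → after 1×micro: 4; S1 reads c0=4 → after 1×micro: -4; S2 reads c1=-3 → after 2×micro: 0 ⇒ (c0=4, c1=-4, c2=0)
[Jacobi] macro 3: S0 reads c1=-4 → after 1×micro: 2; S1 reads c0=4 → after 1×micro: -4; S2 reads c1=-4 → after 2×micro: 1 ⇒ (c0=2, c1=-4, c2=1)
[Jacobi] macro 4: S0 reads c1=-4 → after 1×micro: 2; S1 reads c0=2 → after 1×micro: -2; S2 reads c1=-4 → after 2×micro: 1 ⇒ (c0=2, c1=-2, c2=1)
[Jacobi] macro 5: S0 reads c1=-2 → after 1×micro: 3; S1 reads c0=2 → after 1×micro: -2; S2 reads c1=-2 → after 2×micro: 0 ⇒ (c0=3, c1=-2, c2=0)
[Jacobi] macro 6: S0 reads c1=-2 → after 1×micro: 3; S1 reads c0=3 → after 1×micro: -3; S2 reads c1=-2 → after 2×micro: 0 ⇒ (c0=3, c1=-3, c2=0)
[Jacobi] macro 7: S0 reads c1=-3 → after 1×micro: 4; S1 reads c0=3 → after 1×micro: -3; S2 reads c1=-3 → after 2×micro: 0 ⇒ (c0=4, c1=-3, c2=0)
[Gauss-Seidel] macro 1: S0 reads c1=1 → after 1×micro: 4; S1 reads c0=4 → after 1×micro: -4; S2 reads c1=-4 → after 2×micro: 1 ⇒ (c0=4, c1=-4, c2=1)
[Gauss-Seidel] macro 2: S0 reads c1=-4 → after 1×micro: 2; S1 reads c0=2 → after 1×micro: -2; S2 reads c1=-2 → after 2×micro: 0 ⇒ (c0=2, c1=-2, c2=0)
[Gauss-Seidel] macro 3: S0 reads c1=-2 → after 1×micro: 3; S1 reads c0=3 → after 1×micro: -3; S2 reads c1=-3 → after 2×micro: 0 ⇒ (c0=3, c1=-3, c2=0)
[Gauss-Seidel] macro 4: S0 reads c1=-3 → after 1×micro: 4; S1 reads c0=4 → after 1×micro: -4; S2 reads c1=-4 → after 2×micro: 1 ⇒ (c0=4, c1=-4, c2=1)
[Gauss-Seidel] macro 5: S0 reads c1=-4 → after 1×micro: 2; S1 reads c0=2 → after 1×micro: -2; S2 reads c1=-2 → after 2×micro: 0 ⇒ (c0=2, c1=-2, c2=0)
[Gauss-Seidel] macro 6: S0 reads c1=-2 → after 1×micro: 3; S1 reads c0=3 → after 1×micro: -3; S2 reads c1=-3 → after 2×micro: 0 ⇒ (c0=3, c1=-3, c2=0)
[Gauss-Seidel] macro 7: S0 reads c1=-3 → after 1×micro: 4; S1 reads c0=4 → after 1×micro: -4; S2 reads c1=-4 → after 2×micro: 1 ⇒ (c0=4, c1=-4, c2=1)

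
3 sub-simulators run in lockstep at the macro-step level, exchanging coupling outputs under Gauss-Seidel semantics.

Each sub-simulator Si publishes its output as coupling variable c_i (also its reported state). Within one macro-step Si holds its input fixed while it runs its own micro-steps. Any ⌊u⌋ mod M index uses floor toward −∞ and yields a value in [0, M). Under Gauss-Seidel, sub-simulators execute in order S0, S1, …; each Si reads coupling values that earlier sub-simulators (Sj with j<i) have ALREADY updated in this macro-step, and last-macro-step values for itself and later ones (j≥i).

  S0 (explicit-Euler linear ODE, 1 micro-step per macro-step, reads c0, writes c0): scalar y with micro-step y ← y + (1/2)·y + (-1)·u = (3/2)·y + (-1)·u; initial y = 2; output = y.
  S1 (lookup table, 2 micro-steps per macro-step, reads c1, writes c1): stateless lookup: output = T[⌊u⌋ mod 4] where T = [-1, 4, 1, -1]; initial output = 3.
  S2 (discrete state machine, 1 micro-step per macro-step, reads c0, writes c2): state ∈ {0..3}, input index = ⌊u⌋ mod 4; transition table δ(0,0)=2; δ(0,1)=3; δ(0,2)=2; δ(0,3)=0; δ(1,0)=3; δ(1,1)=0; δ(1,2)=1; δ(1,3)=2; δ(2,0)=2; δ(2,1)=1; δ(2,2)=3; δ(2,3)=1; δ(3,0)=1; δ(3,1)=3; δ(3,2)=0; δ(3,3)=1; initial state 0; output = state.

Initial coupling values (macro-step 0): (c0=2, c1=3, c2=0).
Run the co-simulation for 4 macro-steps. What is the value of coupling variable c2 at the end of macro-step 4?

c2 at macro-step 4 = 1

macro 1: S0 reads c0=2 → after 1×micro: 1; S1 reads c1=3 → after 2×micro: -1; S2 reads c0=1 → after 1×micro: 3 ⇒ (c0=1, c1=-1, c2=3)
macro 2: S0 reads c0=1 → after 1×micro: 1/2; S1 reads c1=-1 → after 2×micro: -1; S2 reads c0=1/2 → after 1×micro: 1 ⇒ (c0=1/2, c1=-1, c2=1)
macro 3: S0 reads c0=1/2 → after 1×micro: 1/4; S1 reads c1=-1 → after 2×micro: -1; S2 reads c0=1/4 → after 1×micro: 3 ⇒ (c0=1/4, c1=-1, c2=3)
macro 4: S0 reads c0=1/4 → after 1×micro: 1/8; S1 reads c1=-1 → after 2×micro: -1; S2 reads c0=1/8 → after 1×micro: 1 ⇒ (c0=1/8, c1=-1, c2=1)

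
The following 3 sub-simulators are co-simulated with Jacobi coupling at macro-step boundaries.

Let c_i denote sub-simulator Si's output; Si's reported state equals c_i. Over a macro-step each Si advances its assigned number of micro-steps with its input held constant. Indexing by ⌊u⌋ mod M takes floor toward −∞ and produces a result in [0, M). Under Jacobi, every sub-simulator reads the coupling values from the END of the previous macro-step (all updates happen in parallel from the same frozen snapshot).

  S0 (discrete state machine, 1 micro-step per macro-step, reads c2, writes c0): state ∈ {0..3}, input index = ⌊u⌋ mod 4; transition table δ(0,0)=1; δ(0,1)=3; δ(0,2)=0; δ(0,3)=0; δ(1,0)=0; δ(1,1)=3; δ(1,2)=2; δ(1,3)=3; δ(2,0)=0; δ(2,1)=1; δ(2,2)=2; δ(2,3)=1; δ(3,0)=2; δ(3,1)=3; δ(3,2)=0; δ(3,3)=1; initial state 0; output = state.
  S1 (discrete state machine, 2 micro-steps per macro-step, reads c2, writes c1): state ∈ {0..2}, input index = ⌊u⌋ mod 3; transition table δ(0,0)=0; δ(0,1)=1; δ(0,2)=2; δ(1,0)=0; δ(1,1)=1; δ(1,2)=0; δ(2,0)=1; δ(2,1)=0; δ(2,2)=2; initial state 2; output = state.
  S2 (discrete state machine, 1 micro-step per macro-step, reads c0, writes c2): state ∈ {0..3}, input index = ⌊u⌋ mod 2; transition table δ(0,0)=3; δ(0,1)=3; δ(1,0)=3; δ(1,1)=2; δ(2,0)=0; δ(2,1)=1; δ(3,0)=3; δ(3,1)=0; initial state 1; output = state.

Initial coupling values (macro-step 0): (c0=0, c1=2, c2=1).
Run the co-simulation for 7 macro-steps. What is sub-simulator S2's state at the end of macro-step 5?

S2 state at macro-step 5 = 3

macro 1: S0 reads c2=1 → after 1×micro: 3; S1 reads c2=1 → after 2×micro: 1; S2 reads c0=0 → after 1×micro: 3 ⇒ (c0=3, c1=1, c2=3)
macro 2: S0 reads c2=3 → after 1×micro: 1; S1 reads c2=3 → after 2×micro: 0; S2 reads c0=3 → after 1×micro: 0 ⇒ (c0=1, c1=0, c2=0)
macro 3: S0 reads c2=0 → after 1×micro: 0; S1 reads c2=0 → after 2×micro: 0; S2 reads c0=1 → after 1×micro: 3 ⇒ (c0=0, c1=0, c2=3)
macro 4: S0 reads c2=3 → after 1×micro: 0; S1 reads c2=3 → after 2×micro: 0; S2 reads c0=0 → after 1×micro: 3 ⇒ (c0=0, c1=0, c2=3)
macro 5: S0 reads c2=3 → after 1×micro: 0; S1 reads c2=3 → after 2×micro: 0; S2 reads c0=0 → after 1×micro: 3 ⇒ (c0=0, c1=0, c2=3)
macro 6: S0 reads c2=3 → after 1×micro: 0; S1 reads c2=3 → after 2×micro: 0; S2 reads c0=0 → after 1×micro: 3 ⇒ (c0=0, c1=0, c2=3)
macro 7: S0 reads c2=3 → after 1×micro: 0; S1 reads c2=3 → after 2×micro: 0; S2 reads c0=0 → after 1×micro: 3 ⇒ (c0=0, c1=0, c2=3)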